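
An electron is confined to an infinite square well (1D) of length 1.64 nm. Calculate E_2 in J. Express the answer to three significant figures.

For an infinite well E_n = n²h²/(8m_eL²), so E_1 = h²/(8m_eL²) = (6.626×10^-34)²/(8·9.109×10^-31·(1.64×10^-9 m)²) = 2.240×10^-20 J.
Then E_2 = 2²·E_1 = 4·2.240×10^-20 J = 8.96×10^-20 J.

E_2 = 8.96×10^-20 J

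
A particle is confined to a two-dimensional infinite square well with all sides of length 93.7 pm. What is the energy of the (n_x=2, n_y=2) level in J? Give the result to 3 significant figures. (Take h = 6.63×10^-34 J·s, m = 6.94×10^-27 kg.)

For a 2D rectangular well E = (h²/8m)·Σ n_i²/L_i² = (6.63×10^-34)²/(8·6.94×10^-27) · [2²/(93.7 pm)² + 2²/(93.7 pm)²].
Evaluating gives E = 7.21×10^-21 J.

E = 7.21×10^-21 J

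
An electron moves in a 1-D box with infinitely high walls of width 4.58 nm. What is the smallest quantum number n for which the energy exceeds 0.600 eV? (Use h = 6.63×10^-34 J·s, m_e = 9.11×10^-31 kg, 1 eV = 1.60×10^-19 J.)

n = 6

E_1 = h²/(8m_eL²) = 2.875×10^-21 J = 0.01797 eV.
Need n² > 0.600/0.01797 = 33.39, i.e. n > 5.778.
The smallest integer satisfying this is n = 6.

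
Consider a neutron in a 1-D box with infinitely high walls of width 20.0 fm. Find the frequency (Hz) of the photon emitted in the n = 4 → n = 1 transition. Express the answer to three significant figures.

f = 1.85×10^21 Hz

E_1 = h²/(8m_nL²) = 8.191×10^-14 J and ΔE = (4² − 1²)E_1 = 1.229×10^-12 J.
f = ΔE/h = 1.229×10^-12/6.626×10^-34 = 1.85×10^21 Hz.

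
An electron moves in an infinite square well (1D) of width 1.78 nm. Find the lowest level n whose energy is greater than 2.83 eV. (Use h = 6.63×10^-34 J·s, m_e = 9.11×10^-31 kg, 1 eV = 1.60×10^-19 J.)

E_1 = h²/(8m_eL²) = 1.904×10^-20 J = 0.1190 eV.
Need n² > 2.83/0.1190 = 23.78, i.e. n > 4.876.
The smallest integer satisfying this is n = 5.

n = 5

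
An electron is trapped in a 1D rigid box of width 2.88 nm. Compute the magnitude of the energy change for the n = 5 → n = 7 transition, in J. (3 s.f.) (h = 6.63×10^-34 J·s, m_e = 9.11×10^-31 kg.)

|ΔE| = 1.75×10^-19 J

E_1 = h²/(8m_eL²) = 7.272×10^-21 J.
|ΔE| = |5² − 7²|·E_1 = 24·7.272×10^-21 J = 1.75×10^-19 J.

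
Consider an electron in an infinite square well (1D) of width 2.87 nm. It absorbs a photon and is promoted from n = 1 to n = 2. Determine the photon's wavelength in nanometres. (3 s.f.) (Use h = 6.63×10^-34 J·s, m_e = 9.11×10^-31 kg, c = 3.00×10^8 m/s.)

λ = 9.05×10^3 nm

E_1 = h²/(8m_eL²) = 7.322×10^-21 J, so ΔE = (2² − 1²)E_1 = 2.197×10^-20 J.
λ = hc/ΔE = (6.63×10^-34·3.00×10^8)/2.197×10^-20 = 9.05×10^-6 m = 9.05×10^3 nm.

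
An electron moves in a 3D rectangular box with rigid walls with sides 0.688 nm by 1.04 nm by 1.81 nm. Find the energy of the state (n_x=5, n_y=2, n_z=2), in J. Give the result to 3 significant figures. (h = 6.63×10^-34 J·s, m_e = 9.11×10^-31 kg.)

E = 3.48×10^-18 J

For a 3D rectangular well E = (h²/8m_e)·Σ n_i²/L_i² = (6.63×10^-34)²/(8·9.11×10^-31) · [5²/(0.688 nm)² + 2²/(1.04 nm)² + 2²/(1.81 nm)²].
Evaluating gives E = 3.48×10^-18 J.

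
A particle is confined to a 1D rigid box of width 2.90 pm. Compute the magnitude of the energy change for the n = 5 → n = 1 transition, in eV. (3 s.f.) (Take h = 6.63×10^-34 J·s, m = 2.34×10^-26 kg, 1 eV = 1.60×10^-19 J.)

E_1 = h²/(8mL²) = 2.792×10^-19 J.
|ΔE| = |5² − 1²|·E_1 = 24·2.792×10^-19 J = 6.701×10^-18 J = 41.9 eV.

|ΔE| = 41.9 eV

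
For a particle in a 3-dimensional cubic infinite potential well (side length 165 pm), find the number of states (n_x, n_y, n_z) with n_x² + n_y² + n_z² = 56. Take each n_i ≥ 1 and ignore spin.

The level has n_x² + n_y² + n_z² = 56. The ordered positive-integer solutions are (2, 4, 6), (2, 6, 4), (4, 2, 6), (4, 6, 2), (6, 2, 4), (6, 4, 2).
That gives 6 states.

degeneracy = 6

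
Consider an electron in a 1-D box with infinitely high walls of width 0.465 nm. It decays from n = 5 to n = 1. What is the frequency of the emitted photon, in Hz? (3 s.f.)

f = 1.01×10^16 Hz

E_1 = h²/(8m_eL²) = 2.786×10^-19 J and ΔE = (5² − 1²)E_1 = 6.686×10^-18 J.
f = ΔE/h = 6.686×10^-18/6.626×10^-34 = 1.01×10^16 Hz.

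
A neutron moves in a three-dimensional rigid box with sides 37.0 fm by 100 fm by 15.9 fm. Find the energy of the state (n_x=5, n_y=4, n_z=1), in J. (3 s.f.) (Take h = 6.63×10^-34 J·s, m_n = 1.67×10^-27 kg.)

For a 3D rectangular well E = (h²/8m_n)·Σ n_i²/L_i² = (6.63×10^-34)²/(8·1.67×10^-27) · [5²/(37.0 fm)² + 4²/(100 fm)² + 1²/(15.9 fm)²].
Evaluating gives E = 7.84×10^-13 J.

E = 7.84×10^-13 J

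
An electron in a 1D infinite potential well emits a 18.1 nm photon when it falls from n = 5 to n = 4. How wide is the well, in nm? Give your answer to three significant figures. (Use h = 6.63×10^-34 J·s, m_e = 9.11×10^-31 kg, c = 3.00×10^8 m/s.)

L = 0.222 nm

The photon carries ΔE = hc/λ = 6.63×10^-34·3.00×10^8/1.81×10^-8 m = 1.099×10^-17 J.
Since ΔE = (5² − 4²)E_1, E_1 = 1.221×10^-18 J, and L = h/√(8m_eE_1) = 2.22×10^-10 m = 0.222 nm.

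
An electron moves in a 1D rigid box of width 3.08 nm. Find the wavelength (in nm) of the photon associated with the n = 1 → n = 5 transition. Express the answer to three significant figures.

λ = 1.30×10^3 nm

E_1 = h²/(8m_eL²) = 6.351×10^-21 J, so ΔE = (5² − 1²)E_1 = 1.524×10^-19 J.
λ = hc/ΔE = (6.626×10^-34·2.998×10^8)/1.524×10^-19 = 1.30×10^-6 m = 1.30×10^3 nm.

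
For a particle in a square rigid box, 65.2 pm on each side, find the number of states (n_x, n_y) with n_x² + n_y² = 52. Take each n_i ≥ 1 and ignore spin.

The level has n_x² + n_y² = 52. The ordered positive-integer solutions are (4, 6), (6, 4).
That gives 2 states.

degeneracy = 2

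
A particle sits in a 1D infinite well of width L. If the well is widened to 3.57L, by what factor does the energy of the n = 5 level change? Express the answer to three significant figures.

E_n ∝ 1/L², so the energy scales by 1/3.57² = 0.0785.

0.0785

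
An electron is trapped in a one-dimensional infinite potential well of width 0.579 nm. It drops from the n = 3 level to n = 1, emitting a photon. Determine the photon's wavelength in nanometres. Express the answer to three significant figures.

λ = 138 nm

E_1 = h²/(8m_eL²) = 1.797×10^-19 J, so ΔE = (3² − 1²)E_1 = 1.438×10^-18 J.
λ = hc/ΔE = (6.626×10^-34·2.998×10^8)/1.438×10^-18 = 1.38×10^-7 m = 138 nm.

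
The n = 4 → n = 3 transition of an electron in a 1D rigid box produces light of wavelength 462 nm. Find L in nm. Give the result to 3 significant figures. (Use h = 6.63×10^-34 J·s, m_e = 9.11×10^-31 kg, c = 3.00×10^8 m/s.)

The photon carries ΔE = hc/λ = 6.63×10^-34·3.00×10^8/4.62×10^-7 m = 4.305×10^-19 J.
Since ΔE = (4² − 3²)E_1, E_1 = 6.150×10^-20 J, and L = h/√(8m_eE_1) = 9.90×10^-10 m = 0.990 nm.

L = 0.990 nm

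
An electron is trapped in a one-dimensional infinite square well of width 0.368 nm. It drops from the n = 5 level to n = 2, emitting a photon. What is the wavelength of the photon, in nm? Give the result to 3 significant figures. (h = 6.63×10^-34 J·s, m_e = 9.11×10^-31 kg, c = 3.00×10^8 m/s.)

E_1 = h²/(8m_eL²) = 4.454×10^-19 J, so ΔE = (5² − 2²)E_1 = 9.353×10^-18 J.
λ = hc/ΔE = (6.63×10^-34·3.00×10^8)/9.353×10^-18 = 2.13×10^-8 m = 21.3 nm.

λ = 21.3 nm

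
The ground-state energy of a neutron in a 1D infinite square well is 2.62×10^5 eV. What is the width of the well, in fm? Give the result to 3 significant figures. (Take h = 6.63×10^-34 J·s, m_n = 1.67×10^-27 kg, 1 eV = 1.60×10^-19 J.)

From E_n = n²h²/(8m_nL²), L = n·h/√(8m_nE_n).
E_1 = 2.62×10^5 eV = 4.192×10^-14 J, so L = 1·6.63×10^-34/√(8·1.67×10^-27·4.192×10^-14) = 2.80×10^-14 m = 28.0 fm.

L = 28.0 fm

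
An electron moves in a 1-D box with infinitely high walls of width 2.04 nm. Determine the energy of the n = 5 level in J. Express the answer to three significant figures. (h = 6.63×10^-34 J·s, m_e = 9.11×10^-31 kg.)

E_5 = 3.62×10^-19 J

For an infinite well E_n = n²h²/(8m_eL²), so E_1 = h²/(8m_eL²) = (6.63×10^-34)²/(8·9.11×10^-31·(2.04×10^-9 m)²) = 1.449×10^-20 J.
Then E_5 = 5²·E_1 = 25·1.449×10^-20 J = 3.62×10^-19 J.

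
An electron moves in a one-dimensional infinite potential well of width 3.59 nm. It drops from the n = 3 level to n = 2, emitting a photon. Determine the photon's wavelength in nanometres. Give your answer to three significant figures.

E_1 = h²/(8m_eL²) = 4.675×10^-21 J, so ΔE = (3² − 2²)E_1 = 2.337×10^-20 J.
λ = hc/ΔE = (6.626×10^-34·2.998×10^8)/2.337×10^-20 = 8.50×10^-6 m = 8.50×10^3 nm.

λ = 8.50×10^3 nm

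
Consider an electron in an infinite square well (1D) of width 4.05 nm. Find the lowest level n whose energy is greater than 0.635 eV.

n = 6

E_1 = h²/(8m_eL²) = 3.673×10^-21 J = 0.02293 eV.
Need n² > 0.635/0.02293 = 27.69, i.e. n > 5.262.
The smallest integer satisfying this is n = 6.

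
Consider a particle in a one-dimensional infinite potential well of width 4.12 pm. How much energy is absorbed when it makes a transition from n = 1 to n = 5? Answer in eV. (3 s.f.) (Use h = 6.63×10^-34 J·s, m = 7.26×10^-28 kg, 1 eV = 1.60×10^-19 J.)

|ΔE| = 669 eV

E_1 = h²/(8mL²) = 4.459×10^-18 J.
|ΔE| = |1² − 5²|·E_1 = 24·4.459×10^-18 J = 1.070×10^-16 J = 669 eV.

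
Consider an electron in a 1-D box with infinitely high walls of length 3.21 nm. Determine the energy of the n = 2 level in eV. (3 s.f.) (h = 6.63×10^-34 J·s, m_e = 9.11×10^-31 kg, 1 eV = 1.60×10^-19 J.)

For an infinite well E_n = n²h²/(8m_eL²), so E_1 = h²/(8m_eL²) = (6.63×10^-34)²/(8·9.11×10^-31·(3.21×10^-9 m)²) = 5.853×10^-21 J.
Then E_2 = 2²·E_1 = 4·5.853×10^-21 J = 2.341×10^-20 J.
Converting, E_2 = 2.341×10^-20 J / (1.60×10^-19 J/eV) = 0.146 eV.

E_2 = 0.146 eV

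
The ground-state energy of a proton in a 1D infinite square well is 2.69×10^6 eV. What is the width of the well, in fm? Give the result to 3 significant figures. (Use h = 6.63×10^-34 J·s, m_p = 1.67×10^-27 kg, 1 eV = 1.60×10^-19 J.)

L = 8.74 fm

From E_n = n²h²/(8m_pL²), L = n·h/√(8m_pE_n).
E_1 = 2.69×10^6 eV = 4.304×10^-13 J, so L = 1·6.63×10^-34/√(8·1.67×10^-27·4.304×10^-13) = 8.74×10^-15 m = 8.74 fm.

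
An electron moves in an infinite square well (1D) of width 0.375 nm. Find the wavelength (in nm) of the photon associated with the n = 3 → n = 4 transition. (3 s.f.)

λ = 66.2 nm

E_1 = h²/(8m_eL²) = 4.284×10^-19 J, so ΔE = (4² − 3²)E_1 = 2.999×10^-18 J.
λ = hc/ΔE = (6.626×10^-34·2.998×10^8)/2.999×10^-18 = 6.62×10^-8 m = 66.2 nm.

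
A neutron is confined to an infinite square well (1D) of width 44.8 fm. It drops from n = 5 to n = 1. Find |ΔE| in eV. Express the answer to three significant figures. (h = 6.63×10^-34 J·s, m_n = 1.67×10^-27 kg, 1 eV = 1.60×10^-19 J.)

E_1 = h²/(8m_nL²) = 1.639×10^-14 J.
|ΔE| = |5² − 1²|·E_1 = 24·1.639×10^-14 J = 3.934×10^-13 J = 2.46×10^6 eV.

|ΔE| = 2.46×10^6 eV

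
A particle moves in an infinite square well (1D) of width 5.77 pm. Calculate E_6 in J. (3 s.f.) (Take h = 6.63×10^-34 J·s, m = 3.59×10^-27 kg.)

For an infinite well E_n = n²h²/(8mL²), so E_1 = h²/(8mL²) = (6.63×10^-34)²/(8·3.59×10^-27·(5.77×10^-12 m)²) = 4.597×10^-19 J.
Then E_6 = 6²·E_1 = 36·4.597×10^-19 J = 1.65×10^-17 J.

E_6 = 1.65×10^-17 J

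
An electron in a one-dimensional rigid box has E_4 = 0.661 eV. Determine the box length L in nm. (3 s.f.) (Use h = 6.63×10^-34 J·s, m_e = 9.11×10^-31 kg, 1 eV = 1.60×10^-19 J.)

L = 3.02 nm

From E_n = n²h²/(8m_eL²), L = n·h/√(8m_eE_n).
E_4 = 0.661 eV = 1.058×10^-19 J, so L = 4·6.63×10^-34/√(8·9.11×10^-31·1.058×10^-19) = 3.02×10^-9 m = 3.02 nm.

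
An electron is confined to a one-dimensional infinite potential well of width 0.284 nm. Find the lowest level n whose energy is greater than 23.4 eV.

n = 3

E_1 = h²/(8m_eL²) = 7.470×10^-19 J = 4.663 eV.
Need n² > 23.4/4.663 = 5.018, i.e. n > 2.240.
The smallest integer satisfying this is n = 3.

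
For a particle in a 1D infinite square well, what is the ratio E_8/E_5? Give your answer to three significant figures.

2.56

E_n ∝ n², so E_8/E_5 = 8²/5² = 64/25 = 2.56.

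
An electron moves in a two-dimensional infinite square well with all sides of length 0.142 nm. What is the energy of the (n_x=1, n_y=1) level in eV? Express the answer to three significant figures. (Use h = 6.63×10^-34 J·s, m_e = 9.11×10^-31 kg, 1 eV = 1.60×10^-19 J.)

For a 2D rectangular well E = (h²/8m_e)·Σ n_i²/L_i² = (6.63×10^-34)²/(8·9.11×10^-31) · [1²/(0.142 nm)² + 1²/(0.142 nm)²].
Evaluating gives E = 5.982×10^-18 J = 37.4 eV.

E = 37.4 eV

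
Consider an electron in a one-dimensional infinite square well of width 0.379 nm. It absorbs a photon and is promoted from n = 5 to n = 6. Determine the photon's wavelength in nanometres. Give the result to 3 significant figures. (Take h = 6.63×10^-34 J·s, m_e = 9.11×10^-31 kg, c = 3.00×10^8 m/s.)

λ = 43.1 nm

E_1 = h²/(8m_eL²) = 4.199×10^-19 J, so ΔE = (6² − 5²)E_1 = 4.619×10^-18 J.
λ = hc/ΔE = (6.63×10^-34·3.00×10^8)/4.619×10^-18 = 4.31×10^-8 m = 43.1 nm.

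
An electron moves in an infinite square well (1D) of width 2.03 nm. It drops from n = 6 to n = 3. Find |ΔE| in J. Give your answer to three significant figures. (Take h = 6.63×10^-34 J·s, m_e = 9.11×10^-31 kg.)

E_1 = h²/(8m_eL²) = 1.464×10^-20 J.
|ΔE| = |6² − 3²|·E_1 = 27·1.464×10^-20 J = 3.95×10^-19 J.

|ΔE| = 3.95×10^-19 J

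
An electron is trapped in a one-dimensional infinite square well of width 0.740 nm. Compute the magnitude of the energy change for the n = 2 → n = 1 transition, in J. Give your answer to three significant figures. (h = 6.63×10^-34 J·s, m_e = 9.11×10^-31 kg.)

E_1 = h²/(8m_eL²) = 1.101×10^-19 J.
|ΔE| = |2² − 1²|·E_1 = 3·1.101×10^-19 J = 3.30×10^-19 J.

|ΔE| = 3.30×10^-19 J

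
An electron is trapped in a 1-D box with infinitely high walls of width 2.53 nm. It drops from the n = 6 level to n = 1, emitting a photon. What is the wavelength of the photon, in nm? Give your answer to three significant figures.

λ = 603 nm

E_1 = h²/(8m_eL²) = 9.412×10^-21 J, so ΔE = (6² − 1²)E_1 = 3.294×10^-19 J.
λ = hc/ΔE = (6.626×10^-34·2.998×10^8)/3.294×10^-19 = 6.03×10^-7 m = 603 nm.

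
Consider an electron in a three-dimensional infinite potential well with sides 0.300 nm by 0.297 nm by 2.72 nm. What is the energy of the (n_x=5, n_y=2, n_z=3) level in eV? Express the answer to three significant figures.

E = 122 eV

For a 3D rectangular well E = (h²/8m_e)·Σ n_i²/L_i² = (6.626×10^-34)²/(8·9.109×10^-31) · [5²/(0.300 nm)² + 2²/(0.297 nm)² + 3²/(2.72 nm)²].
Evaluating gives E = 1.954×10^-17 J = 122 eV.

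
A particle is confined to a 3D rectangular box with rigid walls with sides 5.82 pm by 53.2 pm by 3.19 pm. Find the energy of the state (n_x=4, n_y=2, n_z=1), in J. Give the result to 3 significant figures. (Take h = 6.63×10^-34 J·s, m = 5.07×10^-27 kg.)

For a 3D rectangular well E = (h²/8m)·Σ n_i²/L_i² = (6.63×10^-34)²/(8·5.07×10^-27) · [4²/(5.82 pm)² + 2²/(53.2 pm)² + 1²/(3.19 pm)²].
Evaluating gives E = 6.20×10^-18 J.

E = 6.20×10^-18 J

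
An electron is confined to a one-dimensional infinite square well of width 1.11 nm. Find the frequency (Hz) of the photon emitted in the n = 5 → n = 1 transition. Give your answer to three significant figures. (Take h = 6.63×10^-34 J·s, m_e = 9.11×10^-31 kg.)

f = 1.77×10^15 Hz

E_1 = h²/(8m_eL²) = 4.895×10^-20 J and ΔE = (5² − 1²)E_1 = 1.175×10^-18 J.
f = ΔE/h = 1.175×10^-18/6.63×10^-34 = 1.77×10^15 Hz.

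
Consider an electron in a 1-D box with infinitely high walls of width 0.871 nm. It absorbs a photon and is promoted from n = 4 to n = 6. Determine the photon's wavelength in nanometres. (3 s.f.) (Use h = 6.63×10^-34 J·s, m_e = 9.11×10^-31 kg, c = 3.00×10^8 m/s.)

E_1 = h²/(8m_eL²) = 7.950×10^-20 J, so ΔE = (6² − 4²)E_1 = 1.590×10^-18 J.
λ = hc/ΔE = (6.63×10^-34·3.00×10^8)/1.590×10^-18 = 1.25×10^-7 m = 125 nm.

λ = 125 nm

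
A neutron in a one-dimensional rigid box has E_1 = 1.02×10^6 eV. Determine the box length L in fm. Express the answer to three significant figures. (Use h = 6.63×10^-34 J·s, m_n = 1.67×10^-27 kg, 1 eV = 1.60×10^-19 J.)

From E_n = n²h²/(8m_nL²), L = n·h/√(8m_nE_n).
E_1 = 1.02×10^6 eV = 1.632×10^-13 J, so L = 1·6.63×10^-34/√(8·1.67×10^-27·1.632×10^-13) = 1.42×10^-14 m = 14.2 fm.

L = 14.2 fm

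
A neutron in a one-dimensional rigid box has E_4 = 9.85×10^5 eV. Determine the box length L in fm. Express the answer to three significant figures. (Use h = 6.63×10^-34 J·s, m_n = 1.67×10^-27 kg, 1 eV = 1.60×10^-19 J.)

From E_n = n²h²/(8m_nL²), L = n·h/√(8m_nE_n).
E_4 = 9.85×10^5 eV = 1.576×10^-13 J, so L = 4·6.63×10^-34/√(8·1.67×10^-27·1.576×10^-13) = 5.78×10^-14 m = 57.8 fm.

L = 57.8 fm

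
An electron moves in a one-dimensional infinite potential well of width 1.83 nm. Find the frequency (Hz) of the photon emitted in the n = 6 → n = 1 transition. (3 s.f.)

f = 9.50×10^14 Hz

E_1 = h²/(8m_eL²) = 1.799×10^-20 J and ΔE = (6² − 1²)E_1 = 6.296×10^-19 J.
f = ΔE/h = 6.296×10^-19/6.626×10^-34 = 9.50×10^14 Hz.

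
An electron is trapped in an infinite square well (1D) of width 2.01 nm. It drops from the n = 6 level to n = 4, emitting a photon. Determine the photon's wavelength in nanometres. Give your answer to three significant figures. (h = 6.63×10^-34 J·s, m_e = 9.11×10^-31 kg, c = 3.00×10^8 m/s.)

E_1 = h²/(8m_eL²) = 1.493×10^-20 J, so ΔE = (6² − 4²)E_1 = 2.986×10^-19 J.
λ = hc/ΔE = (6.63×10^-34·3.00×10^8)/2.986×10^-19 = 6.66×10^-7 m = 666 nm.

λ = 666 nm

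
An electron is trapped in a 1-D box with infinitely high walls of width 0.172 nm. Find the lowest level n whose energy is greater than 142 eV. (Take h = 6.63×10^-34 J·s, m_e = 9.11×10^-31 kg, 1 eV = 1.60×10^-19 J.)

n = 4

E_1 = h²/(8m_eL²) = 2.039×10^-18 J = 12.74 eV.
Need n² > 142/12.74 = 11.15, i.e. n > 3.339.
The smallest integer satisfying this is n = 4.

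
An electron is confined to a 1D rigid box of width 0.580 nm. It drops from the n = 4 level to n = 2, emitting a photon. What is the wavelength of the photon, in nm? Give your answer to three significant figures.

E_1 = h²/(8m_eL²) = 1.791×10^-19 J, so ΔE = (4² − 2²)E_1 = 2.149×10^-18 J.
λ = hc/ΔE = (6.626×10^-34·2.998×10^8)/2.149×10^-18 = 9.24×10^-8 m = 92.4 nm.

λ = 92.4 nm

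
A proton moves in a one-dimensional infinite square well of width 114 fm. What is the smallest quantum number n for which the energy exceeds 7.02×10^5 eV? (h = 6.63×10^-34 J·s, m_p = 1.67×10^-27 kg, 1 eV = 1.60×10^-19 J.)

n = 7

E_1 = h²/(8m_pL²) = 2.532×10^-15 J = 1.583×10^4 eV.
Need n² > 7.02×10^5/1.583×10^4 = 44.35, i.e. n > 6.660.
The smallest integer satisfying this is n = 7.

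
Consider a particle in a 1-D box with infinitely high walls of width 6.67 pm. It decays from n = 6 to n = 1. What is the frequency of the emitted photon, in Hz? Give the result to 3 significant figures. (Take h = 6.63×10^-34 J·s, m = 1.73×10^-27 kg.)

E_1 = h²/(8mL²) = 7.139×10^-19 J and ΔE = (6² − 1²)E_1 = 2.499×10^-17 J.
f = ΔE/h = 2.499×10^-17/6.63×10^-34 = 3.77×10^16 Hz.

f = 3.77×10^16 Hz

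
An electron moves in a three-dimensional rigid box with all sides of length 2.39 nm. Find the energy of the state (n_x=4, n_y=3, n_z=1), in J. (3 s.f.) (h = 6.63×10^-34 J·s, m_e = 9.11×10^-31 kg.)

E = 2.75×10^-19 J

For a 3D rectangular well E = (h²/8m_e)·Σ n_i²/L_i² = (6.63×10^-34)²/(8·9.11×10^-31) · [4²/(2.39 nm)² + 3²/(2.39 nm)² + 1²/(2.39 nm)²].
Evaluating gives E = 2.75×10^-19 J.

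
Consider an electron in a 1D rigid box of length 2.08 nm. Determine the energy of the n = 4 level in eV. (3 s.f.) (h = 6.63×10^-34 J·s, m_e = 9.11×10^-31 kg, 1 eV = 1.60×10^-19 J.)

For an infinite well E_n = n²h²/(8m_eL²), so E_1 = h²/(8m_eL²) = (6.63×10^-34)²/(8·9.11×10^-31·(2.08×10^-9 m)²) = 1.394×10^-20 J.
Then E_4 = 4²·E_1 = 16·1.394×10^-20 J = 2.230×10^-19 J.
Converting, E_4 = 2.230×10^-19 J / (1.60×10^-19 J/eV) = 1.39 eV.

E_4 = 1.39 eV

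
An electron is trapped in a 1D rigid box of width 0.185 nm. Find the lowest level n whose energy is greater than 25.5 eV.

E_1 = h²/(8m_eL²) = 1.760×10^-18 J = 10.99 eV.
Need n² > 25.5/10.99 = 2.320, i.e. n > 1.523.
The smallest integer satisfying this is n = 2.

n = 2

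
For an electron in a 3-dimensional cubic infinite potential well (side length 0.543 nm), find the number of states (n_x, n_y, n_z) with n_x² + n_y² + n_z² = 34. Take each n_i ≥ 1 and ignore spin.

degeneracy = 3

The level has n_x² + n_y² + n_z² = 34. The ordered positive-integer solutions are (3, 3, 4), (3, 4, 3), (4, 3, 3).
That gives 3 states.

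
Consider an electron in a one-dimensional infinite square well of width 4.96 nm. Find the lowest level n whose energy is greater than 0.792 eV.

n = 8

E_1 = h²/(8m_eL²) = 2.449×10^-21 J = 0.01529 eV.
Need n² > 0.792/0.01529 = 51.80, i.e. n > 7.197.
The smallest integer satisfying this is n = 8.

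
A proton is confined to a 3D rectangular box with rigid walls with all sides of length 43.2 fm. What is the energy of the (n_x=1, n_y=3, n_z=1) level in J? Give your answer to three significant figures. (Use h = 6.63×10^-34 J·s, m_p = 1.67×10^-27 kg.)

For a 3D rectangular well E = (h²/8m_p)·Σ n_i²/L_i² = (6.63×10^-34)²/(8·1.67×10^-27) · [1²/(43.2 fm)² + 3²/(43.2 fm)² + 1²/(43.2 fm)²].
Evaluating gives E = 1.94×10^-13 J.

E = 1.94×10^-13 J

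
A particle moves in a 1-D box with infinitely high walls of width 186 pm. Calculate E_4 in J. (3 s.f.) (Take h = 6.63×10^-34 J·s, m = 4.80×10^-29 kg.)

For an infinite well E_n = n²h²/(8mL²), so E_1 = h²/(8mL²) = (6.63×10^-34)²/(8·4.80×10^-29·(1.86×10^-10 m)²) = 3.309×10^-20 J.
Then E_4 = 4²·E_1 = 16·3.309×10^-20 J = 5.29×10^-19 J.

E_4 = 5.29×10^-19 J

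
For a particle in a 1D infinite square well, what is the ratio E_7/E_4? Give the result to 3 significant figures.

3.06

E_n ∝ n², so E_7/E_4 = 7²/4² = 49/16 = 3.06.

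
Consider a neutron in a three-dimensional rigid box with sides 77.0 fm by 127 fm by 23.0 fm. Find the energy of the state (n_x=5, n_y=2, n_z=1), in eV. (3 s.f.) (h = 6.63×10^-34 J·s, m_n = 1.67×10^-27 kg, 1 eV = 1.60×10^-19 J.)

E = 1.31×10^6 eV

For a 3D rectangular well E = (h²/8m_n)·Σ n_i²/L_i² = (6.63×10^-34)²/(8·1.67×10^-27) · [5²/(77.0 fm)² + 2²/(127 fm)² + 1²/(23.0 fm)²].
Evaluating gives E = 2.091×10^-13 J = 1.31×10^6 eV.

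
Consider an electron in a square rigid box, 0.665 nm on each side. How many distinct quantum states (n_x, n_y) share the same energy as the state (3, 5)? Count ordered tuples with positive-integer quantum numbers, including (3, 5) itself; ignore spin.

degeneracy = 2

The level has n_x² + n_y² = 34. The ordered positive-integer solutions are (3, 5), (5, 3).
That gives 2 states.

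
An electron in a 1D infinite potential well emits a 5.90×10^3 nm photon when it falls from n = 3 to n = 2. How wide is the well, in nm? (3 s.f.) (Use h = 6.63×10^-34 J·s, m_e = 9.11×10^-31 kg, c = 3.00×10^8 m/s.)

The photon carries ΔE = hc/λ = 6.63×10^-34·3.00×10^8/5.90×10^-6 m = 3.371×10^-20 J.
Since ΔE = (3² − 2²)E_1, E_1 = 6.742×10^-21 J, and L = h/√(8m_eE_1) = 2.99×10^-9 m = 2.99 nm.

L = 2.99 nm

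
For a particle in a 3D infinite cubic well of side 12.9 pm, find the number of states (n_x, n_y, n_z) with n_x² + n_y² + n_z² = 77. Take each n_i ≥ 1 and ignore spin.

degeneracy = 12

The level has n_x² + n_y² + n_z² = 77. The ordered positive-integer solutions are (2, 3, 8), (2, 8, 3), (3, 2, 8), (3, 8, 2), (4, 5, 6), (4, 6, 5), (5, 4, 6), (5, 6, 4), (6, 4, 5), (6, 5, 4), (8, 2, 3), (8, 3, 2).
That gives 12 states.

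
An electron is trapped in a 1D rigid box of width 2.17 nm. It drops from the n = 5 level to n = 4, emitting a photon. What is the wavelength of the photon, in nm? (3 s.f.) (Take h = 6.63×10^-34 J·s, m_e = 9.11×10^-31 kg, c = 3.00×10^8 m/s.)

λ = 1.73×10^3 nm

E_1 = h²/(8m_eL²) = 1.281×10^-20 J, so ΔE = (5² − 4²)E_1 = 1.153×10^-19 J.
λ = hc/ΔE = (6.63×10^-34·3.00×10^8)/1.153×10^-19 = 1.73×10^-6 m = 1.73×10^3 nm.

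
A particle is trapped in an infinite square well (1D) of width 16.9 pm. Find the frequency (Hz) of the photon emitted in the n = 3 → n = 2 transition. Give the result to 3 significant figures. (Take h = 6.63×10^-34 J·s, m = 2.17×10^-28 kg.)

E_1 = h²/(8mL²) = 8.866×10^-19 J and ΔE = (3² − 2²)E_1 = 4.433×10^-18 J.
f = ΔE/h = 4.433×10^-18/6.63×10^-34 = 6.69×10^15 Hz.

f = 6.69×10^15 Hz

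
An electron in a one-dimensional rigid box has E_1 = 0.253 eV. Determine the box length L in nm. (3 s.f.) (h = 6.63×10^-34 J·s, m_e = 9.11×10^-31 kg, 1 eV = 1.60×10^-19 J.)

L = 1.22 nm

From E_n = n²h²/(8m_eL²), L = n·h/√(8m_eE_n).
E_1 = 0.253 eV = 4.048×10^-20 J, so L = 1·6.63×10^-34/√(8·9.11×10^-31·4.048×10^-20) = 1.22×10^-9 m = 1.22 nm.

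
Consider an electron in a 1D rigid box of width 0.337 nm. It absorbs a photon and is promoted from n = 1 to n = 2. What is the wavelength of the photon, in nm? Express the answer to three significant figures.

λ = 125 nm

E_1 = h²/(8m_eL²) = 5.305×10^-19 J, so ΔE = (2² − 1²)E_1 = 1.591×10^-18 J.
λ = hc/ΔE = (6.626×10^-34·2.998×10^8)/1.591×10^-18 = 1.25×10^-7 m = 125 nm.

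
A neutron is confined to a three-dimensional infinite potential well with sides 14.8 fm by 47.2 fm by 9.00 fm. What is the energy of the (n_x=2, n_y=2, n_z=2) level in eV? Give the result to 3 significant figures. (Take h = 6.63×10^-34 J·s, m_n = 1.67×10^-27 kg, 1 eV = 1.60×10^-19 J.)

E = 1.43×10^7 eV

For a 3D rectangular well E = (h²/8m_n)·Σ n_i²/L_i² = (6.63×10^-34)²/(8·1.67×10^-27) · [2²/(14.8 fm)² + 2²/(47.2 fm)² + 2²/(9.00 fm)²].
Evaluating gives E = 2.285×10^-12 J = 1.43×10^7 eV.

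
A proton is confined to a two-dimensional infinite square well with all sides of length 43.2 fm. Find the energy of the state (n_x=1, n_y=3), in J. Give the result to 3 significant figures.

For a 2D rectangular well E = (h²/8m_p)·Σ n_i²/L_i² = (6.626×10^-34)²/(8·1.673×10^-27) · [1²/(43.2 fm)² + 3²/(43.2 fm)²].
Evaluating gives E = 1.76×10^-13 J.

E = 1.76×10^-13 J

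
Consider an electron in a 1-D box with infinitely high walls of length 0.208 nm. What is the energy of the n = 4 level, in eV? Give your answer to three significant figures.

E_4 = 139 eV

For an infinite well E_n = n²h²/(8m_eL²), so E_1 = h²/(8m_eL²) = (6.626×10^-34)²/(8·9.109×10^-31·(2.08×10^-10 m)²) = 1.393×10^-18 J.
Then E_4 = 4²·E_1 = 16·1.393×10^-18 J = 2.229×10^-17 J.
Converting, E_4 = 2.229×10^-17 J / (1.602×10^-19 J/eV) = 139 eV.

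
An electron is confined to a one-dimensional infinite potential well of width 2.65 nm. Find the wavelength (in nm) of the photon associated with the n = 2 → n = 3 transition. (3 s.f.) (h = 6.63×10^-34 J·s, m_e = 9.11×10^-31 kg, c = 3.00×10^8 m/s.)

λ = 4.63×10^3 nm

E_1 = h²/(8m_eL²) = 8.589×10^-21 J, so ΔE = (3² − 2²)E_1 = 4.294×10^-20 J.
λ = hc/ΔE = (6.63×10^-34·3.00×10^8)/4.294×10^-20 = 4.63×10^-6 m = 4.63×10^3 nm.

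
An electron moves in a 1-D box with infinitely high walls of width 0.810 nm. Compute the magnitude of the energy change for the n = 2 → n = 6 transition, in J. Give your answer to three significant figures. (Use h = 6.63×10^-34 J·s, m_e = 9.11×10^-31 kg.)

|ΔE| = 2.94×10^-18 J

E_1 = h²/(8m_eL²) = 9.193×10^-20 J.
|ΔE| = |2² − 6²|·E_1 = 32·9.193×10^-20 J = 2.94×10^-18 J.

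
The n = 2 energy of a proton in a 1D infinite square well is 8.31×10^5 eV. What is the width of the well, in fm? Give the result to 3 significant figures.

From E_n = n²h²/(8m_pL²), L = n·h/√(8m_pE_n).
E_2 = 8.31×10^5 eV = 1.331×10^-13 J, so L = 2·6.626×10^-34/√(8·1.673×10^-27·1.331×10^-13) = 3.14×10^-14 m = 31.4 fm.

L = 31.4 fm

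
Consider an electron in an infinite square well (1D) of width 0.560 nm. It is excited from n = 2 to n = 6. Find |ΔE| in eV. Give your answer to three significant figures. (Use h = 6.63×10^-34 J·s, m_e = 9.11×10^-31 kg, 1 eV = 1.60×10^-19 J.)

E_1 = h²/(8m_eL²) = 1.923×10^-19 J.
|ΔE| = |2² − 6²|·E_1 = 32·1.923×10^-19 J = 6.154×10^-18 J = 38.5 eV.

|ΔE| = 38.5 eV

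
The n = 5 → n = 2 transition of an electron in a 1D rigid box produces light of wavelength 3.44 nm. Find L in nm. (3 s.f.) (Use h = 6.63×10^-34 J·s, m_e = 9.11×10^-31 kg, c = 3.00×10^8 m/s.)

L = 0.148 nm

The photon carries ΔE = hc/λ = 6.63×10^-34·3.00×10^8/3.44×10^-9 m = 5.782×10^-17 J.
Since ΔE = (5² − 2²)E_1, E_1 = 2.753×10^-18 J, and L = h/√(8m_eE_1) = 1.48×10^-10 m = 0.148 nm.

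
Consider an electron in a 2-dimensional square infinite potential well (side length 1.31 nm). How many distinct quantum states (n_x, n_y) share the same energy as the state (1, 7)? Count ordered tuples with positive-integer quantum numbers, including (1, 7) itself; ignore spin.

The level has n_x² + n_y² = 50. The ordered positive-integer solutions are (1, 7), (5, 5), (7, 1).
That gives 3 states.

degeneracy = 3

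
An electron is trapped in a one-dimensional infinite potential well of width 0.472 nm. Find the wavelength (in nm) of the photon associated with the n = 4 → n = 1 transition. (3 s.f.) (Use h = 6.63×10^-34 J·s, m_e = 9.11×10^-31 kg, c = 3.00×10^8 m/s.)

λ = 49.0 nm

E_1 = h²/(8m_eL²) = 2.707×10^-19 J, so ΔE = (4² − 1²)E_1 = 4.061×10^-18 J.
λ = hc/ΔE = (6.63×10^-34·3.00×10^8)/4.061×10^-18 = 4.90×10^-8 m = 49.0 nm.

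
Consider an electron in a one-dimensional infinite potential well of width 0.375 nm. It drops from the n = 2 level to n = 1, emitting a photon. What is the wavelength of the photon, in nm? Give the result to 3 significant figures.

E_1 = h²/(8m_eL²) = 4.284×10^-19 J, so ΔE = (2² − 1²)E_1 = 1.285×10^-18 J.
λ = hc/ΔE = (6.626×10^-34·2.998×10^8)/1.285×10^-18 = 1.55×10^-7 m = 155 nm.

λ = 155 nm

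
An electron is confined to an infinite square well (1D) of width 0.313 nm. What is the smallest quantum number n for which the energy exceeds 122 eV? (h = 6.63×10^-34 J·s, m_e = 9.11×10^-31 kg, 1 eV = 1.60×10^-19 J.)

E_1 = h²/(8m_eL²) = 6.156×10^-19 J = 3.848 eV.
Need n² > 122/3.848 = 31.70, i.e. n > 5.630.
The smallest integer satisfying this is n = 6.

n = 6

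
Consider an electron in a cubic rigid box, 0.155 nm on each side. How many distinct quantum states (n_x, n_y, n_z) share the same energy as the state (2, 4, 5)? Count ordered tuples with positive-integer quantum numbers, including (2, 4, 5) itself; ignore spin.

degeneracy = 6

The level has n_x² + n_y² + n_z² = 45. The ordered positive-integer solutions are (2, 4, 5), (2, 5, 4), (4, 2, 5), (4, 5, 2), (5, 2, 4), (5, 4, 2).
That gives 6 states.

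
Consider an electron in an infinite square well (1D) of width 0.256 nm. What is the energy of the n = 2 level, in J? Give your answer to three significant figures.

E_2 = 3.68×10^-18 J

For an infinite well E_n = n²h²/(8m_eL²), so E_1 = h²/(8m_eL²) = (6.626×10^-34)²/(8·9.109×10^-31·(2.56×10^-10 m)²) = 9.193×10^-19 J.
Then E_2 = 2²·E_1 = 4·9.193×10^-19 J = 3.68×10^-18 J.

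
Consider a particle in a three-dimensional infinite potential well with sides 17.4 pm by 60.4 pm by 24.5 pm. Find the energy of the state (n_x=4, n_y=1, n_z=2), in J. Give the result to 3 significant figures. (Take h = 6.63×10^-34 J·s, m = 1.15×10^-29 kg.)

E = 2.86×10^-16 J

For a 3D rectangular well E = (h²/8m)·Σ n_i²/L_i² = (6.63×10^-34)²/(8·1.15×10^-29) · [4²/(17.4 pm)² + 1²/(60.4 pm)² + 2²/(24.5 pm)²].
Evaluating gives E = 2.86×10^-16 J.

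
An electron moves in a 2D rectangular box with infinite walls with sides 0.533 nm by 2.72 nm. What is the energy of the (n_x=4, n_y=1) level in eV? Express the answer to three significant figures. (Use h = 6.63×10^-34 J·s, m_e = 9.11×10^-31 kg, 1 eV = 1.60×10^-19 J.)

For a 2D rectangular well E = (h²/8m_e)·Σ n_i²/L_i² = (6.63×10^-34)²/(8·9.11×10^-31) · [4²/(0.533 nm)² + 1²/(2.72 nm)²].
Evaluating gives E = 3.405×10^-18 J = 21.3 eV.

E = 21.3 eV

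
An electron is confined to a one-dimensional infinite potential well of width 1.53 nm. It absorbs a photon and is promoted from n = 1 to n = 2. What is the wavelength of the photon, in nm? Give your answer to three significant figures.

E_1 = h²/(8m_eL²) = 2.574×10^-20 J, so ΔE = (2² − 1²)E_1 = 7.722×10^-20 J.
λ = hc/ΔE = (6.626×10^-34·2.998×10^8)/7.722×10^-20 = 2.57×10^-6 m = 2.57×10^3 nm.

λ = 2.57×10^3 nm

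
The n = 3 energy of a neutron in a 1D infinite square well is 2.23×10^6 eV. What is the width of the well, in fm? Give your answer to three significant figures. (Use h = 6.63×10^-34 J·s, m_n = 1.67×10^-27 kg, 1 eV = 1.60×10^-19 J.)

From E_n = n²h²/(8m_nL²), L = n·h/√(8m_nE_n).
E_3 = 2.23×10^6 eV = 3.568×10^-13 J, so L = 3·6.63×10^-34/√(8·1.67×10^-27·3.568×10^-13) = 2.88×10^-14 m = 28.8 fm.

L = 28.8 fm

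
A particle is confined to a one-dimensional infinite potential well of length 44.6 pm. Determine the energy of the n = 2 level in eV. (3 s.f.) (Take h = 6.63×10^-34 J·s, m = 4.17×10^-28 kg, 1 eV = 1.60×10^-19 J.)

For an infinite well E_n = n²h²/(8mL²), so E_1 = h²/(8mL²) = (6.63×10^-34)²/(8·4.17×10^-28·(4.46×10^-11 m)²) = 6.624×10^-20 J.
Then E_2 = 2²·E_1 = 4·6.624×10^-20 J = 2.650×10^-19 J.
Converting, E_2 = 2.650×10^-19 J / (1.60×10^-19 J/eV) = 1.66 eV.

E_2 = 1.66 eV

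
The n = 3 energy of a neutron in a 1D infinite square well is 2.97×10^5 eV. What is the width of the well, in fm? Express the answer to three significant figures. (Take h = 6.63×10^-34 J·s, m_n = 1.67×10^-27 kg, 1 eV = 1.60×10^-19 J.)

From E_n = n²h²/(8m_nL²), L = n·h/√(8m_nE_n).
E_3 = 2.97×10^5 eV = 4.752×10^-14 J, so L = 3·6.63×10^-34/√(8·1.67×10^-27·4.752×10^-14) = 7.89×10^-14 m = 78.9 fm.

L = 78.9 fm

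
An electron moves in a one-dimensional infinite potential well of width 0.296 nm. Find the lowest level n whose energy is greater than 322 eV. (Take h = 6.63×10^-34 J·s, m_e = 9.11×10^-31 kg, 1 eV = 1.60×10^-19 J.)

E_1 = h²/(8m_eL²) = 6.884×10^-19 J = 4.303 eV.
Need n² > 322/4.303 = 74.83, i.e. n > 8.650.
The smallest integer satisfying this is n = 9.

n = 9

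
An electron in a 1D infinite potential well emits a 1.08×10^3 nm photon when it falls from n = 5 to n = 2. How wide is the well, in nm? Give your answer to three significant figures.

L = 2.62 nm

The photon carries ΔE = hc/λ = 6.626×10^-34·2.998×10^8/1.08×10^-6 m = 1.839×10^-19 J.
Since ΔE = (5² − 2²)E_1, E_1 = 8.757×10^-21 J, and L = h/√(8m_eE_1) = 2.62×10^-9 m = 2.62 nm.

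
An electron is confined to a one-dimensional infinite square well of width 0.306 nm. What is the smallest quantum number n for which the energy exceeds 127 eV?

E_1 = h²/(8m_eL²) = 6.434×10^-19 J = 4.016 eV.
Need n² > 127/4.016 = 31.62, i.e. n > 5.623.
The smallest integer satisfying this is n = 6.

n = 6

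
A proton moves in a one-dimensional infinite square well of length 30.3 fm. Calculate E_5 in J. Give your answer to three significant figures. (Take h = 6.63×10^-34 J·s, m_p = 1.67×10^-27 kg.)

E_5 = 8.96×10^-13 J

For an infinite well E_n = n²h²/(8m_pL²), so E_1 = h²/(8m_pL²) = (6.63×10^-34)²/(8·1.67×10^-27·(3.03×10^-14 m)²) = 3.584×10^-14 J.
Then E_5 = 5²·E_1 = 25·3.584×10^-14 J = 8.96×10^-13 J.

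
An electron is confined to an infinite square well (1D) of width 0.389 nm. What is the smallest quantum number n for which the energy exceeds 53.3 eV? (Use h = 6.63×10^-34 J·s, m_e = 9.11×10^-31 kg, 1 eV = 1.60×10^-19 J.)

n = 5

E_1 = h²/(8m_eL²) = 3.986×10^-19 J = 2.491 eV.
Need n² > 53.3/2.491 = 21.40, i.e. n > 4.626.
The smallest integer satisfying this is n = 5.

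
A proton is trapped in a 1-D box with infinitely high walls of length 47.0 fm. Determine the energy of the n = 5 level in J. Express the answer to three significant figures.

For an infinite well E_n = n²h²/(8m_pL²), so E_1 = h²/(8m_pL²) = (6.626×10^-34)²/(8·1.673×10^-27·(4.70×10^-14 m)²) = 1.485×10^-14 J.
Then E_5 = 5²·E_1 = 25·1.485×10^-14 J = 3.71×10^-13 J.

E_5 = 3.71×10^-13 J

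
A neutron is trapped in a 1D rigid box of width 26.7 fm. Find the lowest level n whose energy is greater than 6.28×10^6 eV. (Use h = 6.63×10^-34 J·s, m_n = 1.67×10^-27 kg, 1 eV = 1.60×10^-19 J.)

n = 5

E_1 = h²/(8m_nL²) = 4.615×10^-14 J = 2.884×10^5 eV.
Need n² > 6.28×10^6/2.884×10^5 = 21.78, i.e. n > 4.667.
The smallest integer satisfying this is n = 5.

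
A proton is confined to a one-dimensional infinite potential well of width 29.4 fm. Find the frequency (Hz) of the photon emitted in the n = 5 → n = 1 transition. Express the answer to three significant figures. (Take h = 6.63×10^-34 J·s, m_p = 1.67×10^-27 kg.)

f = 1.38×10^21 Hz

E_1 = h²/(8m_pL²) = 3.807×10^-14 J and ΔE = (5² − 1²)E_1 = 9.137×10^-13 J.
f = ΔE/h = 9.137×10^-13/6.63×10^-34 = 1.38×10^21 Hz.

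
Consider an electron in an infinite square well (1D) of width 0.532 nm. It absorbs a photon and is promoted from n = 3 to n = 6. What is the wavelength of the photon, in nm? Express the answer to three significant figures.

E_1 = h²/(8m_eL²) = 2.129×10^-19 J, so ΔE = (6² − 3²)E_1 = 5.748×10^-18 J.
λ = hc/ΔE = (6.626×10^-34·2.998×10^8)/5.748×10^-18 = 3.46×10^-8 m = 34.6 nm.

λ = 34.6 nm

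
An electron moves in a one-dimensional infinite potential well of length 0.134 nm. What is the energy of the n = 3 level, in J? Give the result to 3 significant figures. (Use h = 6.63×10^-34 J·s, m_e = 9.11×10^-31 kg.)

E_3 = 3.02×10^-17 J

For an infinite well E_n = n²h²/(8m_eL²), so E_1 = h²/(8m_eL²) = (6.63×10^-34)²/(8·9.11×10^-31·(1.34×10^-10 m)²) = 3.359×10^-18 J.
Then E_3 = 3²·E_1 = 9·3.359×10^-18 J = 3.02×10^-17 J.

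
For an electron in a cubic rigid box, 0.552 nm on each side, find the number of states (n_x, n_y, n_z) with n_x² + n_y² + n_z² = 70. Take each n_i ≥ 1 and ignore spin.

The level has n_x² + n_y² + n_z² = 70. The ordered positive-integer solutions are (3, 5, 6), (3, 6, 5), (5, 3, 6), (5, 6, 3), (6, 3, 5), (6, 5, 3).
That gives 6 states.

degeneracy = 6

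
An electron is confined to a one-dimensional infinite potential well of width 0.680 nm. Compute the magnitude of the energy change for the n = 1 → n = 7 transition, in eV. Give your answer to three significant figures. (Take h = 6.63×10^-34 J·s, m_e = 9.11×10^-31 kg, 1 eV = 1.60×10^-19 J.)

E_1 = h²/(8m_eL²) = 1.304×10^-19 J.
|ΔE| = |1² − 7²|·E_1 = 48·1.304×10^-19 J = 6.259×10^-18 J = 39.1 eV.

|ΔE| = 39.1 eV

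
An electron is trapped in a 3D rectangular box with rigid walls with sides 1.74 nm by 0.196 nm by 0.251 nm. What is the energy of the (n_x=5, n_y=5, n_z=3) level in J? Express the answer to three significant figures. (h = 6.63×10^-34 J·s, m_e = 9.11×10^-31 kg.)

E = 4.84×10^-17 J

For a 3D rectangular well E = (h²/8m_e)·Σ n_i²/L_i² = (6.63×10^-34)²/(8·9.11×10^-31) · [5²/(1.74 nm)² + 5²/(0.196 nm)² + 3²/(0.251 nm)²].
Evaluating gives E = 4.84×10^-17 J.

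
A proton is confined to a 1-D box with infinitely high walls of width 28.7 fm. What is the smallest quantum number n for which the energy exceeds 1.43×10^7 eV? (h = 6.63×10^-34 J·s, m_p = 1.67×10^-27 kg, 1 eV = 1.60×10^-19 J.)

n = 8

E_1 = h²/(8m_pL²) = 3.994×10^-14 J = 2.496×10^5 eV.
Need n² > 1.43×10^7/2.496×10^5 = 57.29, i.e. n > 7.569.
The smallest integer satisfying this is n = 8.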